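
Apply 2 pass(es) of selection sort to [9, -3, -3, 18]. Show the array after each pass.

Pass 1: Select minimum -3 at index 1, swap -> [-3, 9, -3, 18]
Pass 2: Select minimum -3 at index 2, swap -> [-3, -3, 9, 18]


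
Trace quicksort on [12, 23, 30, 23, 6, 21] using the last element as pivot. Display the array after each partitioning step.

Partition 1: pivot=21 at index 2 -> [12, 6, 21, 23, 23, 30]
Partition 2: pivot=6 at index 0 -> [6, 12, 21, 23, 23, 30]
Partition 3: pivot=30 at index 5 -> [6, 12, 21, 23, 23, 30]
Partition 4: pivot=23 at index 4 -> [6, 12, 21, 23, 23, 30]


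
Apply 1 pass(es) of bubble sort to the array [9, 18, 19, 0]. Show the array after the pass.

After pass 1: [9, 18, 0, 19] (1 swaps)
Total swaps: 1


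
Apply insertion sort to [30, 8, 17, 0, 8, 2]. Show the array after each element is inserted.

First element 30 is already 'sorted'
Insert 8: shifted 1 elements -> [8, 30, 17, 0, 8, 2]
Insert 17: shifted 1 elements -> [8, 17, 30, 0, 8, 2]
Insert 0: shifted 3 elements -> [0, 8, 17, 30, 8, 2]
Insert 8: shifted 2 elements -> [0, 8, 8, 17, 30, 2]
Insert 2: shifted 4 elements -> [0, 2, 8, 8, 17, 30]


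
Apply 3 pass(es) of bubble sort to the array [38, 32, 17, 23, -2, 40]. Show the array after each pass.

After pass 1: [32, 17, 23, -2, 38, 40] (4 swaps)
After pass 2: [17, 23, -2, 32, 38, 40] (3 swaps)
After pass 3: [17, -2, 23, 32, 38, 40] (1 swaps)
Total swaps: 8


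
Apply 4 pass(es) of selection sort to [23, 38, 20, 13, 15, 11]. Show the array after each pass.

Pass 1: Select minimum 11 at index 5, swap -> [11, 38, 20, 13, 15, 23]
Pass 2: Select minimum 13 at index 3, swap -> [11, 13, 20, 38, 15, 23]
Pass 3: Select minimum 15 at index 4, swap -> [11, 13, 15, 38, 20, 23]
Pass 4: Select minimum 20 at index 4, swap -> [11, 13, 15, 20, 38, 23]


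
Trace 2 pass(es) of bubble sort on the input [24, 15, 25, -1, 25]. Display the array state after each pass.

After pass 1: [15, 24, -1, 25, 25] (2 swaps)
After pass 2: [15, -1, 24, 25, 25] (1 swaps)
Total swaps: 3


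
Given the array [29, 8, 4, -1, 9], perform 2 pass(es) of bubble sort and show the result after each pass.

After pass 1: [8, 4, -1, 9, 29] (4 swaps)
After pass 2: [4, -1, 8, 9, 29] (2 swaps)
Total swaps: 6


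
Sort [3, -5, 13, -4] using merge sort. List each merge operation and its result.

Divide and conquer:
  Merge [3] + [-5] -> [-5, 3]
  Merge [13] + [-4] -> [-4, 13]
  Merge [-5, 3] + [-4, 13] -> [-5, -4, 3, 13]


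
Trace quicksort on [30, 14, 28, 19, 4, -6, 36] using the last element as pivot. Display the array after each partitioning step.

Partition 1: pivot=36 at index 6 -> [30, 14, 28, 19, 4, -6, 36]
Partition 2: pivot=-6 at index 0 -> [-6, 14, 28, 19, 4, 30, 36]
Partition 3: pivot=30 at index 5 -> [-6, 14, 28, 19, 4, 30, 36]
Partition 4: pivot=4 at index 1 -> [-6, 4, 28, 19, 14, 30, 36]
Partition 5: pivot=14 at index 2 -> [-6, 4, 14, 19, 28, 30, 36]
Partition 6: pivot=28 at index 4 -> [-6, 4, 14, 19, 28, 30, 36]


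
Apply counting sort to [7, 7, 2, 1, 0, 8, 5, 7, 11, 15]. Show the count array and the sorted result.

Count array: [1, 1, 1, 0, 0, 1, 0, 3, 1, 0, 0, 1, 0, 0, 0, 1]
(count[i] = number of elements equal to i)
Cumulative count: [1, 2, 3, 3, 3, 4, 4, 7, 8, 8, 8, 9, 9, 9, 9, 10]
Sorted: [0, 1, 2, 5, 7, 7, 7, 8, 11, 15]


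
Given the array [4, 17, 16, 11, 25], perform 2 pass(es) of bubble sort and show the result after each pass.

After pass 1: [4, 16, 11, 17, 25] (2 swaps)
After pass 2: [4, 11, 16, 17, 25] (1 swaps)
Total swaps: 3


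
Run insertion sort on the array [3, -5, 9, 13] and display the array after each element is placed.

First element 3 is already 'sorted'
Insert -5: shifted 1 elements -> [-5, 3, 9, 13]
Insert 9: shifted 0 elements -> [-5, 3, 9, 13]
Insert 13: shifted 0 elements -> [-5, 3, 9, 13]


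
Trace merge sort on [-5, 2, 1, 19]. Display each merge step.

Divide and conquer:
  Merge [-5] + [2] -> [-5, 2]
  Merge [1] + [19] -> [1, 19]
  Merge [-5, 2] + [1, 19] -> [-5, 1, 2, 19]


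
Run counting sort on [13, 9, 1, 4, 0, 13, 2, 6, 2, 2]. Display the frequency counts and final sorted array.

Count array: [1, 1, 3, 0, 1, 0, 1, 0, 0, 1, 0, 0, 0, 2]
(count[i] = number of elements equal to i)
Cumulative count: [1, 2, 5, 5, 6, 6, 7, 7, 7, 8, 8, 8, 8, 10]
Sorted: [0, 1, 2, 2, 2, 4, 6, 9, 13, 13]


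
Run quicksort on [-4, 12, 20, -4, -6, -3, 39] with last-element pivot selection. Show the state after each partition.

Partition 1: pivot=39 at index 6 -> [-4, 12, 20, -4, -6, -3, 39]
Partition 2: pivot=-3 at index 3 -> [-4, -4, -6, -3, 20, 12, 39]
Partition 3: pivot=-6 at index 0 -> [-6, -4, -4, -3, 20, 12, 39]
Partition 4: pivot=-4 at index 2 -> [-6, -4, -4, -3, 20, 12, 39]
Partition 5: pivot=12 at index 4 -> [-6, -4, -4, -3, 12, 20, 39]


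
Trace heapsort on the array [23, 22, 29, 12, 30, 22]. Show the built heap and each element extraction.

Build heap: [30, 23, 29, 12, 22, 22]
Extract 30: [29, 23, 22, 12, 22, 30]
Extract 29: [23, 22, 22, 12, 29, 30]
Extract 23: [22, 12, 22, 23, 29, 30]
Extract 22: [22, 12, 22, 23, 29, 30]
Extract 22: [12, 22, 22, 23, 29, 30]


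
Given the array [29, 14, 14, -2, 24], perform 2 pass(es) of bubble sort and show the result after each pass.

After pass 1: [14, 14, -2, 24, 29] (4 swaps)
After pass 2: [14, -2, 14, 24, 29] (1 swaps)
Total swaps: 5


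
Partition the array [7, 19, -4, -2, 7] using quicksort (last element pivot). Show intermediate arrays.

Partition 1: pivot=7 at index 3 -> [7, -4, -2, 7, 19]
Partition 2: pivot=-2 at index 1 -> [-4, -2, 7, 7, 19]


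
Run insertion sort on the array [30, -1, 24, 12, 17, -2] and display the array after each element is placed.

First element 30 is already 'sorted'
Insert -1: shifted 1 elements -> [-1, 30, 24, 12, 17, -2]
Insert 24: shifted 1 elements -> [-1, 24, 30, 12, 17, -2]
Insert 12: shifted 2 elements -> [-1, 12, 24, 30, 17, -2]
Insert 17: shifted 2 elements -> [-1, 12, 17, 24, 30, -2]
Insert -2: shifted 5 elements -> [-2, -1, 12, 17, 24, 30]


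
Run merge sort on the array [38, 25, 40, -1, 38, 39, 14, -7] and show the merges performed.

Divide and conquer:
  Merge [38] + [25] -> [25, 38]
  Merge [40] + [-1] -> [-1, 40]
  Merge [25, 38] + [-1, 40] -> [-1, 25, 38, 40]
  Merge [38] + [39] -> [38, 39]
  Merge [14] + [-7] -> [-7, 14]
  Merge [38, 39] + [-7, 14] -> [-7, 14, 38, 39]
  Merge [-1, 25, 38, 40] + [-7, 14, 38, 39] -> [-7, -1, 14, 25, 38, 38, 39, 40]


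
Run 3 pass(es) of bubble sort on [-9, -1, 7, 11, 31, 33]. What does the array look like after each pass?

After pass 1: [-9, -1, 7, 11, 31, 33] (0 swaps)
After pass 2: [-9, -1, 7, 11, 31, 33] (0 swaps)
After pass 3: [-9, -1, 7, 11, 31, 33] (0 swaps)
Total swaps: 0


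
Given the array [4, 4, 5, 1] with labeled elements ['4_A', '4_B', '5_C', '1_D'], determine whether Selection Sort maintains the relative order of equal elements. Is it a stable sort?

Trace Selection Sort on the labeled array (the key is the number; the letter only tracks identity):
  Pass 1: minimum of unsorted part is 1_D at index 3; swap it with 4_A at index 0 -> [1_D, 4_B, 5_C, 4_A]
  Pass 2: minimum 4_B is already at index 1; no swap -> [1_D, 4_B, 5_C, 4_A]
  Pass 3: minimum of unsorted part is 4_A at index 3; swap it with 5_C at index 2 -> [1_D, 4_B, 4_A, 5_C]
Final order: [1_D, 4_B, 4_A, 5_C]
Equal keys:
  value 4: originally 4_A, 4_B; after sorting 4_B, 4_A -> order changed
Equal keys were reordered, so Selection Sort is not stable: the long-range swap that moves the minimum into place can carry an element past an equal key. (One such input is enough; an unstable sort may happen to preserve order on other inputs, but it gives no guarantee.)
Answer: Not stable


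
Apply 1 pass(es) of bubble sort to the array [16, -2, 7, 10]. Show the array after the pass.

After pass 1: [-2, 7, 10, 16] (3 swaps)
Total swaps: 3


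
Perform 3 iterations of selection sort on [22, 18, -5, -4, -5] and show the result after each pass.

Pass 1: Select minimum -5 at index 2, swap -> [-5, 18, 22, -4, -5]
Pass 2: Select minimum -5 at index 4, swap -> [-5, -5, 22, -4, 18]
Pass 3: Select minimum -4 at index 3, swap -> [-5, -5, -4, 22, 18]


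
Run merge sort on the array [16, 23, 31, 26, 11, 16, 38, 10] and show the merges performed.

Divide and conquer:
  Merge [16] + [23] -> [16, 23]
  Merge [31] + [26] -> [26, 31]
  Merge [16, 23] + [26, 31] -> [16, 23, 26, 31]
  Merge [11] + [16] -> [11, 16]
  Merge [38] + [10] -> [10, 38]
  Merge [11, 16] + [10, 38] -> [10, 11, 16, 38]
  Merge [16, 23, 26, 31] + [10, 11, 16, 38] -> [10, 11, 16, 16, 23, 26, 31, 38]


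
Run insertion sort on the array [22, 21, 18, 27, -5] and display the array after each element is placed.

First element 22 is already 'sorted'
Insert 21: shifted 1 elements -> [21, 22, 18, 27, -5]
Insert 18: shifted 2 elements -> [18, 21, 22, 27, -5]
Insert 27: shifted 0 elements -> [18, 21, 22, 27, -5]
Insert -5: shifted 4 elements -> [-5, 18, 21, 22, 27]


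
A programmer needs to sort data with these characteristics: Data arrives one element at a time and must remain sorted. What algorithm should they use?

Best choice: Insertion sort
Reason: Insertion sort naturally handles online/streaming input by inserting each new element into sorted position


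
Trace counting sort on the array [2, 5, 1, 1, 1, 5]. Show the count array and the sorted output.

Count array: [0, 3, 1, 0, 0, 2]
(count[i] = number of elements equal to i)
Cumulative count: [0, 3, 4, 4, 4, 6]
Sorted: [1, 1, 1, 2, 5, 5]


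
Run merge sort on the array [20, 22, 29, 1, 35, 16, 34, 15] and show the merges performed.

Divide and conquer:
  Merge [20] + [22] -> [20, 22]
  Merge [29] + [1] -> [1, 29]
  Merge [20, 22] + [1, 29] -> [1, 20, 22, 29]
  Merge [35] + [16] -> [16, 35]
  Merge [34] + [15] -> [15, 34]
  Merge [16, 35] + [15, 34] -> [15, 16, 34, 35]
  Merge [1, 20, 22, 29] + [15, 16, 34, 35] -> [1, 15, 16, 20, 22, 29, 34, 35]


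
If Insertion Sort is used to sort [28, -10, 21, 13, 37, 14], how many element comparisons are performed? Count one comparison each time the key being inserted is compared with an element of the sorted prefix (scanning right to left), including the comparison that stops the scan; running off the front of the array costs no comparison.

Insert -10: 28 > -10 (shift), reached front = 1 comparison(s) -> [-10, 28, 21, 13, 37, 14]
Insert 21: 28 > 21 (shift), -10 <= 21 (stop) = 2 comparison(s) -> [-10, 21, 28, 13, 37, 14]
Insert 13: 28 > 13 (shift), 21 > 13 (shift), -10 <= 13 (stop) = 3 comparison(s) -> [-10, 13, 21, 28, 37, 14]
Insert 37: 28 <= 37 (stop) = 1 comparison(s) -> [-10, 13, 21, 28, 37, 14]
Insert 14: 37 > 14 (shift), 28 > 14 (shift), 21 > 14 (shift), 13 <= 14 (stop) = 4 comparison(s) -> [-10, 13, 14, 21, 28, 37]
Total comparisons: 1 + 2 + 3 + 1 + 4 = 11


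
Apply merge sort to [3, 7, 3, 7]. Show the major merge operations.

Divide and conquer:
  Merge [3] + [7] -> [3, 7]
  Merge [3] + [7] -> [3, 7]
  Merge [3, 7] + [3, 7] -> [3, 3, 7, 7]


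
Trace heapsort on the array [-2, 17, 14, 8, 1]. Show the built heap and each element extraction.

Build heap: [17, 8, 14, -2, 1]
Extract 17: [14, 8, 1, -2, 17]
Extract 14: [8, -2, 1, 14, 17]
Extract 8: [1, -2, 8, 14, 17]
Extract 1: [-2, 1, 8, 14, 17]


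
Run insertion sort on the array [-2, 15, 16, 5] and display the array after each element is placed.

First element -2 is already 'sorted'
Insert 15: shifted 0 elements -> [-2, 15, 16, 5]
Insert 16: shifted 0 elements -> [-2, 15, 16, 5]
Insert 5: shifted 2 elements -> [-2, 5, 15, 16]


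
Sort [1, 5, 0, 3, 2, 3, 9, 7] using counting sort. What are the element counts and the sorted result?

Count array: [1, 1, 1, 2, 0, 1, 0, 1, 0, 1]
(count[i] = number of elements equal to i)
Cumulative count: [1, 2, 3, 5, 5, 6, 6, 7, 7, 8]
Sorted: [0, 1, 2, 3, 3, 5, 7, 9]


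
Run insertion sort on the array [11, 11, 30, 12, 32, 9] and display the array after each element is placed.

First element 11 is already 'sorted'
Insert 11: shifted 0 elements -> [11, 11, 30, 12, 32, 9]
Insert 30: shifted 0 elements -> [11, 11, 30, 12, 32, 9]
Insert 12: shifted 1 elements -> [11, 11, 12, 30, 32, 9]
Insert 32: shifted 0 elements -> [11, 11, 12, 30, 32, 9]
Insert 9: shifted 5 elements -> [9, 11, 11, 12, 30, 32]


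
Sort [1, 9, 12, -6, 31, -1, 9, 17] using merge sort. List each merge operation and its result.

Divide and conquer:
  Merge [1] + [9] -> [1, 9]
  Merge [12] + [-6] -> [-6, 12]
  Merge [1, 9] + [-6, 12] -> [-6, 1, 9, 12]
  Merge [31] + [-1] -> [-1, 31]
  Merge [9] + [17] -> [9, 17]
  Merge [-1, 31] + [9, 17] -> [-1, 9, 17, 31]
  Merge [-6, 1, 9, 12] + [-1, 9, 17, 31] -> [-6, -1, 1, 9, 9, 12, 17, 31]


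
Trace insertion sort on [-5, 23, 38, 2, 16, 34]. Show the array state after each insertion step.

First element -5 is already 'sorted'
Insert 23: shifted 0 elements -> [-5, 23, 38, 2, 16, 34]
Insert 38: shifted 0 elements -> [-5, 23, 38, 2, 16, 34]
Insert 2: shifted 2 elements -> [-5, 2, 23, 38, 16, 34]
Insert 16: shifted 2 elements -> [-5, 2, 16, 23, 38, 34]
Insert 34: shifted 1 elements -> [-5, 2, 16, 23, 34, 38]


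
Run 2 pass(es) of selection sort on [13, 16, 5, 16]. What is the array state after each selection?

Pass 1: Select minimum 5 at index 2, swap -> [5, 16, 13, 16]
Pass 2: Select minimum 13 at index 2, swap -> [5, 13, 16, 16]


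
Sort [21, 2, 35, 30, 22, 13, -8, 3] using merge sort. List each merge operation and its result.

Divide and conquer:
  Merge [21] + [2] -> [2, 21]
  Merge [35] + [30] -> [30, 35]
  Merge [2, 21] + [30, 35] -> [2, 21, 30, 35]
  Merge [22] + [13] -> [13, 22]
  Merge [-8] + [3] -> [-8, 3]
  Merge [13, 22] + [-8, 3] -> [-8, 3, 13, 22]
  Merge [2, 21, 30, 35] + [-8, 3, 13, 22] -> [-8, 2, 3, 13, 21, 22, 30, 35]


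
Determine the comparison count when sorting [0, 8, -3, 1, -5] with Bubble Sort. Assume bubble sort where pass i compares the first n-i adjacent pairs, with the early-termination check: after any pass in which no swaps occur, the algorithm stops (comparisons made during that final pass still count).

Pass 1: compare adjacent pairs (0,1)..(3,4) = 4 comparison(s), 3 swap(s) -> [0, -3, 1, -5, 8]
Pass 2: compare adjacent pairs (0,1)..(2,3) = 3 comparison(s), 2 swap(s) -> [-3, 0, -5, 1, 8]
Pass 3: compare adjacent pairs (0,1)..(1,2) = 2 comparison(s), 1 swap(s) -> [-3, -5, 0, 1, 8]
Pass 4: compare adjacent pairs (0,1)..(0,1) = 1 comparison(s), 1 swap(s) -> [-5, -3, 0, 1, 8]
Every pass made at least one swap, so all n-1 passes run.
Total comparisons: 4 + 3 + 2 + 1 = 10


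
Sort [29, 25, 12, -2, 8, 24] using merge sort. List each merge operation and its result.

Divide and conquer:
  Merge [25] + [12] -> [12, 25]
  Merge [29] + [12, 25] -> [12, 25, 29]
  Merge [8] + [24] -> [8, 24]
  Merge [-2] + [8, 24] -> [-2, 8, 24]
  Merge [12, 25, 29] + [-2, 8, 24] -> [-2, 8, 12, 24, 25, 29]


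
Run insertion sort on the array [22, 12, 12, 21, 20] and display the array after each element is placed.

First element 22 is already 'sorted'
Insert 12: shifted 1 elements -> [12, 22, 12, 21, 20]
Insert 12: shifted 1 elements -> [12, 12, 22, 21, 20]
Insert 21: shifted 1 elements -> [12, 12, 21, 22, 20]
Insert 20: shifted 2 elements -> [12, 12, 20, 21, 22]


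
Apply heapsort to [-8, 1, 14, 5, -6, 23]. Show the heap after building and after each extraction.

Build heap: [23, 5, 14, 1, -6, -8]
Extract 23: [14, 5, -8, 1, -6, 23]
Extract 14: [5, 1, -8, -6, 14, 23]
Extract 5: [1, -6, -8, 5, 14, 23]
Extract 1: [-6, -8, 1, 5, 14, 23]
Extract -6: [-8, -6, 1, 5, 14, 23]


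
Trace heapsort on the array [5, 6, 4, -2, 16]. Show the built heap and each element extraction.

Build heap: [16, 6, 4, -2, 5]
Extract 16: [6, 5, 4, -2, 16]
Extract 6: [5, -2, 4, 6, 16]
Extract 5: [4, -2, 5, 6, 16]
Extract 4: [-2, 4, 5, 6, 16]


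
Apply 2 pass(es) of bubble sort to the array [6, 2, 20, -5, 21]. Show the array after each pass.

After pass 1: [2, 6, -5, 20, 21] (2 swaps)
After pass 2: [2, -5, 6, 20, 21] (1 swaps)
Total swaps: 3


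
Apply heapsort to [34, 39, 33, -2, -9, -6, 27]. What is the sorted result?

Build heap: [39, 34, 33, -2, -9, -6, 27]
Extract 39: [34, 27, 33, -2, -9, -6, 39]
Extract 34: [33, 27, -6, -2, -9, 34, 39]
Extract 33: [27, -2, -6, -9, 33, 34, 39]
Extract 27: [-2, -9, -6, 27, 33, 34, 39]
Extract -2: [-6, -9, -2, 27, 33, 34, 39]
Extract -6: [-9, -6, -2, 27, 33, 34, 39]


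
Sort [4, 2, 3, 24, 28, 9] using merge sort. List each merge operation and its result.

Divide and conquer:
  Merge [2] + [3] -> [2, 3]
  Merge [4] + [2, 3] -> [2, 3, 4]
  Merge [28] + [9] -> [9, 28]
  Merge [24] + [9, 28] -> [9, 24, 28]
  Merge [2, 3, 4] + [9, 24, 28] -> [2, 3, 4, 9, 24, 28]


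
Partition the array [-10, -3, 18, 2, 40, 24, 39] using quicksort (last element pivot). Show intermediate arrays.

Partition 1: pivot=39 at index 5 -> [-10, -3, 18, 2, 24, 39, 40]
Partition 2: pivot=24 at index 4 -> [-10, -3, 18, 2, 24, 39, 40]
Partition 3: pivot=2 at index 2 -> [-10, -3, 2, 18, 24, 39, 40]
Partition 4: pivot=-3 at index 1 -> [-10, -3, 2, 18, 24, 39, 40]


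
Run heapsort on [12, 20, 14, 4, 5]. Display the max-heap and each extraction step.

Build heap: [20, 12, 14, 4, 5]
Extract 20: [14, 12, 5, 4, 20]
Extract 14: [12, 4, 5, 14, 20]
Extract 12: [5, 4, 12, 14, 20]
Extract 5: [4, 5, 12, 14, 20]


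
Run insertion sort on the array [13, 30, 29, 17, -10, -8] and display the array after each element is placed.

First element 13 is already 'sorted'
Insert 30: shifted 0 elements -> [13, 30, 29, 17, -10, -8]
Insert 29: shifted 1 elements -> [13, 29, 30, 17, -10, -8]
Insert 17: shifted 2 elements -> [13, 17, 29, 30, -10, -8]
Insert -10: shifted 4 elements -> [-10, 13, 17, 29, 30, -8]
Insert -8: shifted 4 elements -> [-10, -8, 13, 17, 29, 30]


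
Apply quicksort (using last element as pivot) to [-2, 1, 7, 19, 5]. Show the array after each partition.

Partition 1: pivot=5 at index 2 -> [-2, 1, 5, 19, 7]
Partition 2: pivot=1 at index 1 -> [-2, 1, 5, 19, 7]
Partition 3: pivot=7 at index 3 -> [-2, 1, 5, 7, 19]


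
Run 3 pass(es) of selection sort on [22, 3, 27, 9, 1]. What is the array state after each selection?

Pass 1: Select minimum 1 at index 4, swap -> [1, 3, 27, 9, 22]
Pass 2: Select minimum 3 at index 1, swap -> [1, 3, 27, 9, 22]
Pass 3: Select minimum 9 at index 3, swap -> [1, 3, 9, 27, 22]


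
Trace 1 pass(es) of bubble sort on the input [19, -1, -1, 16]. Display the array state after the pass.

After pass 1: [-1, -1, 16, 19] (3 swaps)
Total swaps: 3


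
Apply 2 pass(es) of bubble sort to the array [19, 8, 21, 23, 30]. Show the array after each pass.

After pass 1: [8, 19, 21, 23, 30] (1 swaps)
After pass 2: [8, 19, 21, 23, 30] (0 swaps)
Total swaps: 1


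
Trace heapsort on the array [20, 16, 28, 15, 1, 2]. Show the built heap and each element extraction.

Build heap: [28, 16, 20, 15, 1, 2]
Extract 28: [20, 16, 2, 15, 1, 28]
Extract 20: [16, 15, 2, 1, 20, 28]
Extract 16: [15, 1, 2, 16, 20, 28]
Extract 15: [2, 1, 15, 16, 20, 28]
Extract 2: [1, 2, 15, 16, 20, 28]


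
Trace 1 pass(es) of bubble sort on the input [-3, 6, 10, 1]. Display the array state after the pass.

After pass 1: [-3, 6, 1, 10] (1 swaps)
Total swaps: 1


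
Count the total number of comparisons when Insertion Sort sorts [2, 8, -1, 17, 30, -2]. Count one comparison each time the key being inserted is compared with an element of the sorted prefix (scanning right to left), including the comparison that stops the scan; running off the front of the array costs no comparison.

Insert 8: 2 <= 8 (stop) = 1 comparison(s) -> [2, 8, -1, 17, 30, -2]
Insert -1: 8 > -1 (shift), 2 > -1 (shift), reached front = 2 comparison(s) -> [-1, 2, 8, 17, 30, -2]
Insert 17: 8 <= 17 (stop) = 1 comparison(s) -> [-1, 2, 8, 17, 30, -2]
Insert 30: 17 <= 30 (stop) = 1 comparison(s) -> [-1, 2, 8, 17, 30, -2]
Insert -2: 30 > -2 (shift), 17 > -2 (shift), 8 > -2 (shift), 2 > -2 (shift), -1 > -2 (shift), reached front = 5 comparison(s) -> [-2, -1, 2, 8, 17, 30]
Total comparisons: 1 + 2 + 1 + 1 + 5 = 10


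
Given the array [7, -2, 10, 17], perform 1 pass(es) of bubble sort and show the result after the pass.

After pass 1: [-2, 7, 10, 17] (1 swaps)
Total swaps: 1


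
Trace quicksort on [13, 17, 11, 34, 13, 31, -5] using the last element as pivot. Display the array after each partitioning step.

Partition 1: pivot=-5 at index 0 -> [-5, 17, 11, 34, 13, 31, 13]
Partition 2: pivot=13 at index 3 -> [-5, 11, 13, 13, 17, 31, 34]
Partition 3: pivot=13 at index 2 -> [-5, 11, 13, 13, 17, 31, 34]
Partition 4: pivot=34 at index 6 -> [-5, 11, 13, 13, 17, 31, 34]
Partition 5: pivot=31 at index 5 -> [-5, 11, 13, 13, 17, 31, 34]


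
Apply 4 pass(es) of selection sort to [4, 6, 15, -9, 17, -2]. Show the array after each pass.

Pass 1: Select minimum -9 at index 3, swap -> [-9, 6, 15, 4, 17, -2]
Pass 2: Select minimum -2 at index 5, swap -> [-9, -2, 15, 4, 17, 6]
Pass 3: Select minimum 4 at index 3, swap -> [-9, -2, 4, 15, 17, 6]
Pass 4: Select minimum 6 at index 5, swap -> [-9, -2, 4, 6, 17, 15]


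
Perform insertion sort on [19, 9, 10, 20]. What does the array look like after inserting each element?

First element 19 is already 'sorted'
Insert 9: shifted 1 elements -> [9, 19, 10, 20]
Insert 10: shifted 1 elements -> [9, 10, 19, 20]
Insert 20: shifted 0 elements -> [9, 10, 19, 20]


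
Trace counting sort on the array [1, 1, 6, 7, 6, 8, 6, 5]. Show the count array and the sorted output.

Count array: [0, 2, 0, 0, 0, 1, 3, 1, 1]
(count[i] = number of elements equal to i)
Cumulative count: [0, 2, 2, 2, 2, 3, 6, 7, 8]
Sorted: [1, 1, 5, 6, 6, 6, 7, 8]


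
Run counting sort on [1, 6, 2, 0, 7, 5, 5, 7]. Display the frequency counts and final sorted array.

Count array: [1, 1, 1, 0, 0, 2, 1, 2]
(count[i] = number of elements equal to i)
Cumulative count: [1, 2, 3, 3, 3, 5, 6, 8]
Sorted: [0, 1, 2, 5, 5, 6, 7, 7]


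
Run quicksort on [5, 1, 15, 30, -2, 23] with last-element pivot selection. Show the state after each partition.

Partition 1: pivot=23 at index 4 -> [5, 1, 15, -2, 23, 30]
Partition 2: pivot=-2 at index 0 -> [-2, 1, 15, 5, 23, 30]
Partition 3: pivot=5 at index 2 -> [-2, 1, 5, 15, 23, 30]


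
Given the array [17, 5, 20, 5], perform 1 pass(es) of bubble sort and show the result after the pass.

After pass 1: [5, 17, 5, 20] (2 swaps)
Total swaps: 2


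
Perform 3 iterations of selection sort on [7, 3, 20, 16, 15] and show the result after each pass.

Pass 1: Select minimum 3 at index 1, swap -> [3, 7, 20, 16, 15]
Pass 2: Select minimum 7 at index 1, swap -> [3, 7, 20, 16, 15]
Pass 3: Select minimum 15 at index 4, swap -> [3, 7, 15, 16, 20]


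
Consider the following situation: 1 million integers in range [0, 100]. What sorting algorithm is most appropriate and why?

Best choice: Counting sort
Reason: O(n + k) where k=100 is small; linear time beats O(n log n)


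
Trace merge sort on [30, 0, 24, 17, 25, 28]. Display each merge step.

Divide and conquer:
  Merge [0] + [24] -> [0, 24]
  Merge [30] + [0, 24] -> [0, 24, 30]
  Merge [25] + [28] -> [25, 28]
  Merge [17] + [25, 28] -> [17, 25, 28]
  Merge [0, 24, 30] + [17, 25, 28] -> [0, 17, 24, 25, 28, 30]


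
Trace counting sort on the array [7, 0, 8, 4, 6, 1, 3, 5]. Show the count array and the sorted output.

Count array: [1, 1, 0, 1, 1, 1, 1, 1, 1]
(count[i] = number of elements equal to i)
Cumulative count: [1, 2, 2, 3, 4, 5, 6, 7, 8]
Sorted: [0, 1, 3, 4, 5, 6, 7, 8]


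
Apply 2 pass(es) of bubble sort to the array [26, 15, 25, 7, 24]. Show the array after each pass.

After pass 1: [15, 25, 7, 24, 26] (4 swaps)
After pass 2: [15, 7, 24, 25, 26] (2 swaps)
Total swaps: 6


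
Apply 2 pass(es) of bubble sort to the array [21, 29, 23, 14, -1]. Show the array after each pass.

After pass 1: [21, 23, 14, -1, 29] (3 swaps)
After pass 2: [21, 14, -1, 23, 29] (2 swaps)
Total swaps: 5


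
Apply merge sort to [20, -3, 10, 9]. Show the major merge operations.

Divide and conquer:
  Merge [20] + [-3] -> [-3, 20]
  Merge [10] + [9] -> [9, 10]
  Merge [-3, 20] + [9, 10] -> [-3, 9, 10, 20]


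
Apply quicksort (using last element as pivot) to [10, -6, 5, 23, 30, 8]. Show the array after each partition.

Partition 1: pivot=8 at index 2 -> [-6, 5, 8, 23, 30, 10]
Partition 2: pivot=5 at index 1 -> [-6, 5, 8, 23, 30, 10]
Partition 3: pivot=10 at index 3 -> [-6, 5, 8, 10, 30, 23]
Partition 4: pivot=23 at index 4 -> [-6, 5, 8, 10, 23, 30]


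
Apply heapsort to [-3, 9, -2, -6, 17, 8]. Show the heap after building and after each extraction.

Build heap: [17, 9, 8, -6, -3, -2]
Extract 17: [9, -2, 8, -6, -3, 17]
Extract 9: [8, -2, -3, -6, 9, 17]
Extract 8: [-2, -6, -3, 8, 9, 17]
Extract -2: [-3, -6, -2, 8, 9, 17]
Extract -3: [-6, -3, -2, 8, 9, 17]


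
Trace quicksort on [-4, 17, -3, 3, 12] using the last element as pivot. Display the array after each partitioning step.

Partition 1: pivot=12 at index 3 -> [-4, -3, 3, 12, 17]
Partition 2: pivot=3 at index 2 -> [-4, -3, 3, 12, 17]
Partition 3: pivot=-3 at index 1 -> [-4, -3, 3, 12, 17]


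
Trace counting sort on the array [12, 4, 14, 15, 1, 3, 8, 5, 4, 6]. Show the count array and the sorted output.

Count array: [0, 1, 0, 1, 2, 1, 1, 0, 1, 0, 0, 0, 1, 0, 1, 1]
(count[i] = number of elements equal to i)
Cumulative count: [0, 1, 1, 2, 4, 5, 6, 6, 7, 7, 7, 7, 8, 8, 9, 10]
Sorted: [1, 3, 4, 4, 5, 6, 8, 12, 14, 15]


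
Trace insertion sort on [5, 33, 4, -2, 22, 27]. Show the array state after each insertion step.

First element 5 is already 'sorted'
Insert 33: shifted 0 elements -> [5, 33, 4, -2, 22, 27]
Insert 4: shifted 2 elements -> [4, 5, 33, -2, 22, 27]
Insert -2: shifted 3 elements -> [-2, 4, 5, 33, 22, 27]
Insert 22: shifted 1 elements -> [-2, 4, 5, 22, 33, 27]
Insert 27: shifted 1 elements -> [-2, 4, 5, 22, 27, 33]


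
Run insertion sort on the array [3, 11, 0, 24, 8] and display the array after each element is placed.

First element 3 is already 'sorted'
Insert 11: shifted 0 elements -> [3, 11, 0, 24, 8]
Insert 0: shifted 2 elements -> [0, 3, 11, 24, 8]
Insert 24: shifted 0 elements -> [0, 3, 11, 24, 8]
Insert 8: shifted 2 elements -> [0, 3, 8, 11, 24]


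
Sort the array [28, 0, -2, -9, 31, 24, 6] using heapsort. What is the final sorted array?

Build heap: [31, 28, 24, -9, 0, -2, 6]
Extract 31: [28, 6, 24, -9, 0, -2, 31]
Extract 28: [24, 6, -2, -9, 0, 28, 31]
Extract 24: [6, 0, -2, -9, 24, 28, 31]
Extract 6: [0, -9, -2, 6, 24, 28, 31]
Extract 0: [-2, -9, 0, 6, 24, 28, 31]
Extract -2: [-9, -2, 0, 6, 24, 28, 31]


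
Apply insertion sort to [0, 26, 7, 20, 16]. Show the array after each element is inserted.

First element 0 is already 'sorted'
Insert 26: shifted 0 elements -> [0, 26, 7, 20, 16]
Insert 7: shifted 1 elements -> [0, 7, 26, 20, 16]
Insert 20: shifted 1 elements -> [0, 7, 20, 26, 16]
Insert 16: shifted 2 elements -> [0, 7, 16, 20, 26]


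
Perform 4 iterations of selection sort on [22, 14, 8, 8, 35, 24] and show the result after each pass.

Pass 1: Select minimum 8 at index 2, swap -> [8, 14, 22, 8, 35, 24]
Pass 2: Select minimum 8 at index 3, swap -> [8, 8, 22, 14, 35, 24]
Pass 3: Select minimum 14 at index 3, swap -> [8, 8, 14, 22, 35, 24]
Pass 4: Select minimum 22 at index 3, swap -> [8, 8, 14, 22, 35, 24]


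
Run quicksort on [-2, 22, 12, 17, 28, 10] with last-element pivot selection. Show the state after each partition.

Partition 1: pivot=10 at index 1 -> [-2, 10, 12, 17, 28, 22]
Partition 2: pivot=22 at index 4 -> [-2, 10, 12, 17, 22, 28]
Partition 3: pivot=17 at index 3 -> [-2, 10, 12, 17, 22, 28]


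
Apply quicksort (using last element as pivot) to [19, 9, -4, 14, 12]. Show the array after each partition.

Partition 1: pivot=12 at index 2 -> [9, -4, 12, 14, 19]
Partition 2: pivot=-4 at index 0 -> [-4, 9, 12, 14, 19]
Partition 3: pivot=19 at index 4 -> [-4, 9, 12, 14, 19]


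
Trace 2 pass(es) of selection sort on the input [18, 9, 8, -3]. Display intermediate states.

Pass 1: Select minimum -3 at index 3, swap -> [-3, 9, 8, 18]
Pass 2: Select minimum 8 at index 2, swap -> [-3, 8, 9, 18]


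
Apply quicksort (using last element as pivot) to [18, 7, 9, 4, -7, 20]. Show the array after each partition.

Partition 1: pivot=20 at index 5 -> [18, 7, 9, 4, -7, 20]
Partition 2: pivot=-7 at index 0 -> [-7, 7, 9, 4, 18, 20]
Partition 3: pivot=18 at index 4 -> [-7, 7, 9, 4, 18, 20]
Partition 4: pivot=4 at index 1 -> [-7, 4, 9, 7, 18, 20]
Partition 5: pivot=7 at index 2 -> [-7, 4, 7, 9, 18, 20]


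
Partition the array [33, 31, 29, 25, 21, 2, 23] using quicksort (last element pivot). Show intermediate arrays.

Partition 1: pivot=23 at index 2 -> [21, 2, 23, 25, 33, 31, 29]
Partition 2: pivot=2 at index 0 -> [2, 21, 23, 25, 33, 31, 29]
Partition 3: pivot=29 at index 4 -> [2, 21, 23, 25, 29, 31, 33]
Partition 4: pivot=33 at index 6 -> [2, 21, 23, 25, 29, 31, 33]


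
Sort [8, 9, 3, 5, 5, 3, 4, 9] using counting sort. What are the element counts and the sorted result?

Count array: [0, 0, 0, 2, 1, 2, 0, 0, 1, 2]
(count[i] = number of elements equal to i)
Cumulative count: [0, 0, 0, 2, 3, 5, 5, 5, 6, 8]
Sorted: [3, 3, 4, 5, 5, 8, 9, 9]


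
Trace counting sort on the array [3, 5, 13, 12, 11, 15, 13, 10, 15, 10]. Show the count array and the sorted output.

Count array: [0, 0, 0, 1, 0, 1, 0, 0, 0, 0, 2, 1, 1, 2, 0, 2]
(count[i] = number of elements equal to i)
Cumulative count: [0, 0, 0, 1, 1, 2, 2, 2, 2, 2, 4, 5, 6, 8, 8, 10]
Sorted: [3, 5, 10, 10, 11, 12, 13, 13, 15, 15]


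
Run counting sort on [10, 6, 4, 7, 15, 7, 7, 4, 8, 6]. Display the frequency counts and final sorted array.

Count array: [0, 0, 0, 0, 2, 0, 2, 3, 1, 0, 1, 0, 0, 0, 0, 1]
(count[i] = number of elements equal to i)
Cumulative count: [0, 0, 0, 0, 2, 2, 4, 7, 8, 8, 9, 9, 9, 9, 9, 10]
Sorted: [4, 4, 6, 6, 7, 7, 7, 8, 10, 15]


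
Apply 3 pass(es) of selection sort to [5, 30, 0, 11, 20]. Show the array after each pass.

Pass 1: Select minimum 0 at index 2, swap -> [0, 30, 5, 11, 20]
Pass 2: Select minimum 5 at index 2, swap -> [0, 5, 30, 11, 20]
Pass 3: Select minimum 11 at index 3, swap -> [0, 5, 11, 30, 20]


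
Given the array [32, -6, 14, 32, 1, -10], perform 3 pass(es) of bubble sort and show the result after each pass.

After pass 1: [-6, 14, 32, 1, -10, 32] (4 swaps)
After pass 2: [-6, 14, 1, -10, 32, 32] (2 swaps)
After pass 3: [-6, 1, -10, 14, 32, 32] (2 swaps)
Total swaps: 8


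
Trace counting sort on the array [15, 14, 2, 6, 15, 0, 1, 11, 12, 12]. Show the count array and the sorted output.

Count array: [1, 1, 1, 0, 0, 0, 1, 0, 0, 0, 0, 1, 2, 0, 1, 2]
(count[i] = number of elements equal to i)
Cumulative count: [1, 2, 3, 3, 3, 3, 4, 4, 4, 4, 4, 5, 7, 7, 8, 10]
Sorted: [0, 1, 2, 6, 11, 12, 12, 14, 15, 15]


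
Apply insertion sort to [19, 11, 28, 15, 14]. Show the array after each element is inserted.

First element 19 is already 'sorted'
Insert 11: shifted 1 elements -> [11, 19, 28, 15, 14]
Insert 28: shifted 0 elements -> [11, 19, 28, 15, 14]
Insert 15: shifted 2 elements -> [11, 15, 19, 28, 14]
Insert 14: shifted 3 elements -> [11, 14, 15, 19, 28]


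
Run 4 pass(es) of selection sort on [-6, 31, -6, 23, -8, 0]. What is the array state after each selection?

Pass 1: Select minimum -8 at index 4, swap -> [-8, 31, -6, 23, -6, 0]
Pass 2: Select minimum -6 at index 2, swap -> [-8, -6, 31, 23, -6, 0]
Pass 3: Select minimum -6 at index 4, swap -> [-8, -6, -6, 23, 31, 0]
Pass 4: Select minimum 0 at index 5, swap -> [-8, -6, -6, 0, 31, 23]


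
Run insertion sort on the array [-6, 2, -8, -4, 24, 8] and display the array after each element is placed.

First element -6 is already 'sorted'
Insert 2: shifted 0 elements -> [-6, 2, -8, -4, 24, 8]
Insert -8: shifted 2 elements -> [-8, -6, 2, -4, 24, 8]
Insert -4: shifted 1 elements -> [-8, -6, -4, 2, 24, 8]
Insert 24: shifted 0 elements -> [-8, -6, -4, 2, 24, 8]
Insert 8: shifted 1 elements -> [-8, -6, -4, 2, 8, 24]


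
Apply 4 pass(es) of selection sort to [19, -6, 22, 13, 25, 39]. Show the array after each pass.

Pass 1: Select minimum -6 at index 1, swap -> [-6, 19, 22, 13, 25, 39]
Pass 2: Select minimum 13 at index 3, swap -> [-6, 13, 22, 19, 25, 39]
Pass 3: Select minimum 19 at index 3, swap -> [-6, 13, 19, 22, 25, 39]
Pass 4: Select minimum 22 at index 3, swap -> [-6, 13, 19, 22, 25, 39]


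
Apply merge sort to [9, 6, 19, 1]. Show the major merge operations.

Divide and conquer:
  Merge [9] + [6] -> [6, 9]
  Merge [19] + [1] -> [1, 19]
  Merge [6, 9] + [1, 19] -> [1, 6, 9, 19]


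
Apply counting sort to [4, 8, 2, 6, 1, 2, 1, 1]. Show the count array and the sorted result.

Count array: [0, 3, 2, 0, 1, 0, 1, 0, 1]
(count[i] = number of elements equal to i)
Cumulative count: [0, 3, 5, 5, 6, 6, 7, 7, 8]
Sorted: [1, 1, 1, 2, 2, 4, 6, 8]


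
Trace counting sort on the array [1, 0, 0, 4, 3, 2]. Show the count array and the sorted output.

Count array: [2, 1, 1, 1, 1]
(count[i] = number of elements equal to i)
Cumulative count: [2, 3, 4, 5, 6]
Sorted: [0, 0, 1, 2, 3, 4]


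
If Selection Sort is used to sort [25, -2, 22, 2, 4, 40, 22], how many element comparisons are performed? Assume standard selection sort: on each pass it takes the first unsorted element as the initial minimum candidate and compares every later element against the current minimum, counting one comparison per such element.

Pass 1: scan indices 1..6 for the minimum = 6 comparison(s); min is -2, place at index 0 -> [-2, 25, 22, 2, 4, 40, 22]
Pass 2: scan indices 2..6 for the minimum = 5 comparison(s); min is 2, place at index 1 -> [-2, 2, 22, 25, 4, 40, 22]
Pass 3: scan indices 3..6 for the minimum = 4 comparison(s); min is 4, place at index 2 -> [-2, 2, 4, 25, 22, 40, 22]
Pass 4: scan indices 4..6 for the minimum = 3 comparison(s); min is 22, place at index 3 -> [-2, 2, 4, 22, 25, 40, 22]
Pass 5: scan indices 5..6 for the minimum = 2 comparison(s); min is 22, place at index 4 -> [-2, 2, 4, 22, 22, 40, 25]
Pass 6: scan indices 6..6 for the minimum = 1 comparison(s); min is 25, place at index 5 -> [-2, 2, 4, 22, 22, 25, 40]
Selection sort always scans the whole unsorted suffix, so the count is (n-1) + (n-2) + ... + 1 = n(n-1)/2 = 7*6/2 = 21 regardless of the input order.
Total comparisons: 6 + 5 + 4 + 3 + 2 + 1 = 21


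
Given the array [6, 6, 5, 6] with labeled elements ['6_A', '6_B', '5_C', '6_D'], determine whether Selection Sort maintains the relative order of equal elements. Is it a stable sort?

Trace Selection Sort on the labeled array (the key is the number; the letter only tracks identity):
  Pass 1: minimum of unsorted part is 5_C at index 2; swap it with 6_A at index 0 -> [5_C, 6_B, 6_A, 6_D]
  Pass 2: minimum 6_B is already at index 1; no swap -> [5_C, 6_B, 6_A, 6_D]
  Pass 3: minimum 6_A is already at index 2; no swap -> [5_C, 6_B, 6_A, 6_D]
Final order: [5_C, 6_B, 6_A, 6_D]
Equal keys:
  value 6: originally 6_A, 6_B, 6_D; after sorting 6_B, 6_A, 6_D -> order changed
Equal keys were reordered, so Selection Sort is not stable: the long-range swap that moves the minimum into place can carry an element past an equal key. (One such input is enough; an unstable sort may happen to preserve order on other inputs, but it gives no guarantee.)
Answer: Not stable


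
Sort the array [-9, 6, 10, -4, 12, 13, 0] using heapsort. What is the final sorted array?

Build heap: [13, 12, 10, -4, 6, -9, 0]
Extract 13: [12, 6, 10, -4, 0, -9, 13]
Extract 12: [10, 6, -9, -4, 0, 12, 13]
Extract 10: [6, 0, -9, -4, 10, 12, 13]
Extract 6: [0, -4, -9, 6, 10, 12, 13]
Extract 0: [-4, -9, 0, 6, 10, 12, 13]
Extract -4: [-9, -4, 0, 6, 10, 12, 13]


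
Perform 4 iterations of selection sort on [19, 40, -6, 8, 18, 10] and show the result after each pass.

Pass 1: Select minimum -6 at index 2, swap -> [-6, 40, 19, 8, 18, 10]
Pass 2: Select minimum 8 at index 3, swap -> [-6, 8, 19, 40, 18, 10]
Pass 3: Select minimum 10 at index 5, swap -> [-6, 8, 10, 40, 18, 19]
Pass 4: Select minimum 18 at index 4, swap -> [-6, 8, 10, 18, 40, 19]


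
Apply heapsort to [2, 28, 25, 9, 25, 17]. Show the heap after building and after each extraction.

Build heap: [28, 25, 25, 9, 2, 17]
Extract 28: [25, 17, 25, 9, 2, 28]
Extract 25: [25, 17, 2, 9, 25, 28]
Extract 25: [17, 9, 2, 25, 25, 28]
Extract 17: [9, 2, 17, 25, 25, 28]
Extract 9: [2, 9, 17, 25, 25, 28]


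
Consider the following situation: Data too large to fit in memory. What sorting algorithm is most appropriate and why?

Best choice: External merge sort
Reason: Minimizes disk I/O by sequential reads/writes


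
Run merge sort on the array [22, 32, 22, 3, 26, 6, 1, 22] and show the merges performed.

Divide and conquer:
  Merge [22] + [32] -> [22, 32]
  Merge [22] + [3] -> [3, 22]
  Merge [22, 32] + [3, 22] -> [3, 22, 22, 32]
  Merge [26] + [6] -> [6, 26]
  Merge [1] + [22] -> [1, 22]
  Merge [6, 26] + [1, 22] -> [1, 6, 22, 26]
  Merge [3, 22, 22, 32] + [1, 6, 22, 26] -> [1, 3, 6, 22, 22, 22, 26, 32]


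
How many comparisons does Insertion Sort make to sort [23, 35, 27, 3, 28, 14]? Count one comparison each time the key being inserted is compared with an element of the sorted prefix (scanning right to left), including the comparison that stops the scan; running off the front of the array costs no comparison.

Insert 35: 23 <= 35 (stop) = 1 comparison(s) -> [23, 35, 27, 3, 28, 14]
Insert 27: 35 > 27 (shift), 23 <= 27 (stop) = 2 comparison(s) -> [23, 27, 35, 3, 28, 14]
Insert 3: 35 > 3 (shift), 27 > 3 (shift), 23 > 3 (shift), reached front = 3 comparison(s) -> [3, 23, 27, 35, 28, 14]
Insert 28: 35 > 28 (shift), 27 <= 28 (stop) = 2 comparison(s) -> [3, 23, 27, 28, 35, 14]
Insert 14: 35 > 14 (shift), 28 > 14 (shift), 27 > 14 (shift), 23 > 14 (shift), 3 <= 14 (stop) = 5 comparison(s) -> [3, 14, 23, 27, 28, 35]
Total comparisons: 1 + 2 + 3 + 2 + 5 = 13


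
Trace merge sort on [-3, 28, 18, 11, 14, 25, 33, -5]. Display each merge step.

Divide and conquer:
  Merge [-3] + [28] -> [-3, 28]
  Merge [18] + [11] -> [11, 18]
  Merge [-3, 28] + [11, 18] -> [-3, 11, 18, 28]
  Merge [14] + [25] -> [14, 25]
  Merge [33] + [-5] -> [-5, 33]
  Merge [14, 25] + [-5, 33] -> [-5, 14, 25, 33]
  Merge [-3, 11, 18, 28] + [-5, 14, 25, 33] -> [-5, -3, 11, 14, 18, 25, 28, 33]


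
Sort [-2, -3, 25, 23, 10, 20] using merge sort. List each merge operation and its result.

Divide and conquer:
  Merge [-3] + [25] -> [-3, 25]
  Merge [-2] + [-3, 25] -> [-3, -2, 25]
  Merge [10] + [20] -> [10, 20]
  Merge [23] + [10, 20] -> [10, 20, 23]
  Merge [-3, -2, 25] + [10, 20, 23] -> [-3, -2, 10, 20, 23, 25]


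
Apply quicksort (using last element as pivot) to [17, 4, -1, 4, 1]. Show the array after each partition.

Partition 1: pivot=1 at index 1 -> [-1, 1, 17, 4, 4]
Partition 2: pivot=4 at index 3 -> [-1, 1, 4, 4, 17]


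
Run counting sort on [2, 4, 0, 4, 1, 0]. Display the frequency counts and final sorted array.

Count array: [2, 1, 1, 0, 2]
(count[i] = number of elements equal to i)
Cumulative count: [2, 3, 4, 4, 6]
Sorted: [0, 0, 1, 2, 4, 4]


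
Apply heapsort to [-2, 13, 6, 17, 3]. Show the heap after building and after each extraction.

Build heap: [17, 13, 6, -2, 3]
Extract 17: [13, 3, 6, -2, 17]
Extract 13: [6, 3, -2, 13, 17]
Extract 6: [3, -2, 6, 13, 17]
Extract 3: [-2, 3, 6, 13, 17]


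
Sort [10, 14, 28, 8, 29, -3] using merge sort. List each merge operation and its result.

Divide and conquer:
  Merge [14] + [28] -> [14, 28]
  Merge [10] + [14, 28] -> [10, 14, 28]
  Merge [29] + [-3] -> [-3, 29]
  Merge [8] + [-3, 29] -> [-3, 8, 29]
  Merge [10, 14, 28] + [-3, 8, 29] -> [-3, 8, 10, 14, 28, 29]


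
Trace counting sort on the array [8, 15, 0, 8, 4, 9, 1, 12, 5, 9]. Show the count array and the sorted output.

Count array: [1, 1, 0, 0, 1, 1, 0, 0, 2, 2, 0, 0, 1, 0, 0, 1]
(count[i] = number of elements equal to i)
Cumulative count: [1, 2, 2, 2, 3, 4, 4, 4, 6, 8, 8, 8, 9, 9, 9, 10]
Sorted: [0, 1, 4, 5, 8, 8, 9, 9, 12, 15]
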